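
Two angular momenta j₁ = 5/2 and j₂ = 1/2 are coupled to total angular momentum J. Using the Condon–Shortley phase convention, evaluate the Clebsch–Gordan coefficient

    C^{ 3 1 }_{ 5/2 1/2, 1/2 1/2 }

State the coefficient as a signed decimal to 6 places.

triangle: 0!·5!·1!/7! = 120/5040
(j±m)!: 3!·2!·1!·0!·4!·2! = 576
prefactor² = (2J+1)·Δ·N² = 96
  k=0: +1/(0!·0!·2!·1!·3!·0!) = 1/12
Σ = 1/12  ⇒  CG² = 96·1/12² = 2/3
CG = +√(2/3) = +0.816497

+0.816497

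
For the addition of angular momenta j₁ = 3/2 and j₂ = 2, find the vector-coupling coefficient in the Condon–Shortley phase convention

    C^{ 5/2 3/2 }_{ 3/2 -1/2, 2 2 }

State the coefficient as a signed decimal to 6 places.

√[6·1!2!3!/7! · 1!2!4!0!4!1!] = √(576/35)
  +(−1)^1/∏(1,0,1,3,1,0)! = -1/6  (running -1/6)
⟨..|..⟩ = √(576/35)·(-1/6) = -0.676123

-0.676123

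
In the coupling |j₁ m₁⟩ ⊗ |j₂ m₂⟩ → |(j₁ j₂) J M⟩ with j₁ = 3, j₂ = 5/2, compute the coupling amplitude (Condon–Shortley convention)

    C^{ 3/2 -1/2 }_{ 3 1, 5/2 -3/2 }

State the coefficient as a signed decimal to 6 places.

−√(7/30) ≈ -0.483046

√[4·4!2!1!/8! · 4!2!1!4!1!2!] = √(384/35)
  +(−1)^0/∏(0,4,2,1,0,0)! = 1/48  (running 1/48)
  +(−1)^1/∏(1,3,1,0,1,1)! = -1/6  (running -7/48)
⟨..|..⟩ = √(384/35)·(-7/48) = -0.483046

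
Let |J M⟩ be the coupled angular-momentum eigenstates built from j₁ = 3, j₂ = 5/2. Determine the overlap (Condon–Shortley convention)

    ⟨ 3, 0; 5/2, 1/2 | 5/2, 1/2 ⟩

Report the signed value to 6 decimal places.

+0.276026

√[6·3!3!2!/9! · 3!3!3!2!3!2!] = √(216/35)
  +(−1)^1/∏(1,2,2,2,1,0)! = -1/8  (running -1/8)
  +(−1)^2/∏(2,1,1,1,2,1)! = 1/4  (running 1/8)
  +(−1)^3/∏(3,0,0,0,3,2)! = -1/72  (running 1/9)
⟨..|..⟩ = √(216/35)·(1/9) = +0.276026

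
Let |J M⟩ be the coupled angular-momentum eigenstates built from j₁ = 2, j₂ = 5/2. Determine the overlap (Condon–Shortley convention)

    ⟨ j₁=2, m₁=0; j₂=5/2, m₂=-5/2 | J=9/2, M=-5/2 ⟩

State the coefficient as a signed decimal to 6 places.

+√(1/6) = +0.408248

triangle: 0!×4!×5!/10! = 2880/3628800
(j±m)!: 2!×2!×0!×5!×2!×7! = 4838400
prefactor² = (2J+1)×Δ×N² = 38400
  k=0: +1/(0!×0!×2!×0!×2!×5!) = 1/480
Σ = 1/480  ⇒  CG² = 38400×1/480² = 1/6
CG = +√(1/6) = +0.408248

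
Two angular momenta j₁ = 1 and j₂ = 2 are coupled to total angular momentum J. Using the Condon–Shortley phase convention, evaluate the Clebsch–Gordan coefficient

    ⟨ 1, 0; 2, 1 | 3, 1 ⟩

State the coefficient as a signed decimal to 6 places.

√[7·0!2!4!/7! · 1!1!3!1!4!2!] = √(96/5)
  +(−1)^0/∏(0,0,1,3,1,1)! = 1/6  (running 1/6)
⟨..|..⟩ = √(96/5)·(1/6) = +0.730297

+√(8/15) = +0.730297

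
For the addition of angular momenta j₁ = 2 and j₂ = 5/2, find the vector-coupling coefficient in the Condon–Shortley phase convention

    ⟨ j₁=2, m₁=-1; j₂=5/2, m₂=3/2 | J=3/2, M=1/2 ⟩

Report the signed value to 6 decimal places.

triangle: 3!×1!×2!/7! = 12/5040
(j±m)!: 1!×3!×4!×1!×2!×1! = 288
prefactor² = (2J+1)×Δ×N² = 96/35
  k=2: +1/(2!×1!×1!×2!×0!×0!) = 1/4
  k=3: −1/(3!×0!×0!×1!×1!×1!) = -1/6
Σ = 1/12  ⇒  CG² = 96/35×1/12² = 2/105
CG = +√(2/105) = +0.138013

+0.138013  (= +√(2/105))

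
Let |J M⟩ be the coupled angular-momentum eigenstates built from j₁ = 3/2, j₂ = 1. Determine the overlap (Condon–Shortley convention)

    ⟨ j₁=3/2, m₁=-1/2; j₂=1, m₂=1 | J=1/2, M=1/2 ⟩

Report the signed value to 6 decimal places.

+0.408248  (= +√(1/6))

j₁+j₂−J=2  J+j₁−j₂=1  J−j₁+j₂=0  j₁+j₂+J+1=4
(j₁±m₁, j₂±m₂, J±M) = (1,2,2,0,1,0)
P² = 2/3
sum k=2..2:
  [2] +1/2 = 1/2
S = 1/2
C² = P²·S² = 1/6 ; C = +0.408248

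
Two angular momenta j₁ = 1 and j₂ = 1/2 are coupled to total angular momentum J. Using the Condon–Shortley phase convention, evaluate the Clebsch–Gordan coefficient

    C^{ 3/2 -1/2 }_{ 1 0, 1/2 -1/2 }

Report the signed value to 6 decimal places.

triangle: 0!·2!·1!/4! = 2/24
(j±m)!: 1!·1!·0!·1!·1!·2! = 2
prefactor² = (2J+1)·Δ·N² = 2/3
  k=0: +1/(0!·0!·1!·0!·1!·1!) = 1
Σ = 1  ⇒  CG² = 2/3·1² = 2/3
CG = +√(2/3) = +0.816497

+0.816497  (= +√(2/3))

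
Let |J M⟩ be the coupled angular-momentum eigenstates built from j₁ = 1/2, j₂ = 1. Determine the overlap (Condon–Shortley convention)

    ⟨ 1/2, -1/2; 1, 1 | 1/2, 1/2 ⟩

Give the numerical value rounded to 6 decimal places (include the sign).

-0.816497

j₁+j₂−J=1  J+j₁−j₂=0  J−j₁+j₂=1  j₁+j₂+J+1=3
(j₁±m₁, j₂±m₂, J±M) = (0,1,2,0,1,0)
P² = 2/3
sum k=1..1:
  [1] −1/1 = -1
S = -1
C² = P²·S² = 2/3 ; C = -0.816497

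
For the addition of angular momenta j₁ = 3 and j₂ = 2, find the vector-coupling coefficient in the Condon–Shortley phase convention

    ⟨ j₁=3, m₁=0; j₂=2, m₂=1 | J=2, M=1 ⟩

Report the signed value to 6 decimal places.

√[5·3!3!1!/8! · 3!3!3!1!3!1!] = √(81/14)
  +(−1)^2/∏(2,1,1,1,2,0)! = 1/4  (running 1/4)
  +(−1)^3/∏(3,0,0,0,3,1)! = -1/36  (running 2/9)
⟨..|..⟩ = √(81/14)·(2/9) = +0.534522

+√(2/7) ≈ +0.534522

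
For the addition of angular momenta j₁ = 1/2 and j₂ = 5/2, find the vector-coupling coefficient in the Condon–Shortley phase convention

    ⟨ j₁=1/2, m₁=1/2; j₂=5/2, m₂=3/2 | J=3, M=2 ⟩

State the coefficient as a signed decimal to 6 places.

+√(5/6) = +0.912871

triangle: 0!×1!×5!/7! = 120/5040
(j±m)!: 1!×0!×4!×1!×5!×1! = 2880
prefactor² = (2J+1)×Δ×N² = 480
  k=0: +1/(0!×0!×0!×4!×1!×1!) = 1/24
Σ = 1/24  ⇒  CG² = 480×1/24² = 5/6
CG = +√(5/6) = +0.912871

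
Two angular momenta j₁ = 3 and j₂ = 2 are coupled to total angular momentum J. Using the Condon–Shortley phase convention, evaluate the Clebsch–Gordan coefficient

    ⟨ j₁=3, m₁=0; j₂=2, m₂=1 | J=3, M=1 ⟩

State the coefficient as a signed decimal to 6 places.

triangle: 2!*4!*2!/9! = 96/362880
(j±m)!: 3!*3!*3!*1!*4!*2! = 10368
prefactor² = (2J+1)*Δ*N² = 96/5
  k=1: −1/(1!*1!*2!*2!*2!*0!) = -1/8
  k=2: +1/(2!*0!*1!*1!*3!*1!) = 1/12
Σ = -1/24  ⇒  CG² = 96/5*(-1/24)² = 1/30
CG = −√(1/30) = -0.182574

−√(1/30) ≈ -0.182574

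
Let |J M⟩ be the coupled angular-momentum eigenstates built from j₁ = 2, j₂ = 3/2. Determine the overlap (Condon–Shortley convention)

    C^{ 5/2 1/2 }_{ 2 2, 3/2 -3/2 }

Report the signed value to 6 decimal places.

+0.414039  (= +√(6/35))

j₁+j₂−J=1  J+j₁−j₂=3  J−j₁+j₂=2  j₁+j₂+J+1=7
(j₁±m₁, j₂±m₂, J±M) = (4,0,0,3,3,2)
P² = 864/35
sum k=0..0:
  [0] +1/12 = 1/12
S = 1/12
C² = P²·S² = 6/35 ; C = +0.414039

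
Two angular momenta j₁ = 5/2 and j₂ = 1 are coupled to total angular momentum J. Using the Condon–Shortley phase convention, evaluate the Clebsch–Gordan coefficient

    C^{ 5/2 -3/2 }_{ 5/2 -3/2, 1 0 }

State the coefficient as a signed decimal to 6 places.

j₁+j₂−J=1  J+j₁−j₂=4  J−j₁+j₂=1  j₁+j₂+J+1=7
(j₁±m₁, j₂±m₂, J±M) = (1,4,1,1,1,4)
P² = 576/35
sum k=0..1:
  [0] +1/24 = 1/24
  [1] −1/6 = -1/6
S = -1/8
C² = P²·S² = 9/35 ; C = -0.507093

-0.507093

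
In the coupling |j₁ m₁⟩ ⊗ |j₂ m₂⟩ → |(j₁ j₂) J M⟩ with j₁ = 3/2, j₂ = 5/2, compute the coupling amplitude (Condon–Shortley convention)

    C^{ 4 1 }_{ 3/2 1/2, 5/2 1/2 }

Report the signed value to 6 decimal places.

+0.731925  (= +√(15/28))

triangle: 0!·3!·5!/9! = 720/362880
(j±m)!: 2!·1!·3!·2!·5!·3! = 17280
prefactor² = (2J+1)·Δ·N² = 2160/7
  k=0: +1/(0!·0!·1!·3!·2!·2!) = 1/24
Σ = 1/24  ⇒  CG² = 2160/7·1/24² = 15/28
CG = +√(15/28) = +0.731925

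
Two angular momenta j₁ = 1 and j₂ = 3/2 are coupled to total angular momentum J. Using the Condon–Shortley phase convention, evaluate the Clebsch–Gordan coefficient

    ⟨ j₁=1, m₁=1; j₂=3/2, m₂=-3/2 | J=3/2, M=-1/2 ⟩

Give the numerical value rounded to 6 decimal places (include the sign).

+√(2/5) = +0.632456

√[4·1!1!2!/5! · 2!0!0!3!1!2!] = √(8/5)
  +(−1)^0/∏(0,1,0,0,1,2)! = 1/2  (running 1/2)
⟨..|..⟩ = √(8/5)·(1/2) = +0.632456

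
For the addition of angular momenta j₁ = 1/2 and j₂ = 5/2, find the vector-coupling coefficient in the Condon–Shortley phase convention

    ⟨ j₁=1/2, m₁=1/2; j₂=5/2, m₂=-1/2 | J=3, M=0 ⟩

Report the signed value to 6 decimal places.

j₁+j₂−J=0  J+j₁−j₂=1  J−j₁+j₂=5  j₁+j₂+J+1=7
(j₁±m₁, j₂±m₂, J±M) = (1,0,2,3,3,3)
P² = 72
sum k=0..0:
  [0] +1/12 = 1/12
S = 1/12
C² = P²·S² = 1/2 ; C = +0.707107

+0.707107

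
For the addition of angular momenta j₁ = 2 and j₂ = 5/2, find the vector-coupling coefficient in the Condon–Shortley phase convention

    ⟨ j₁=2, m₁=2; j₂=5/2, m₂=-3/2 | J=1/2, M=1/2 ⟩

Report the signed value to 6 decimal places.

triangle: 4!×0!×1!/6! = 24/720
(j±m)!: 4!×0!×1!×4!×1!×0! = 576
prefactor² = (2J+1)×Δ×N² = 192/5
  k=0: +1/(0!×4!×0!×1!×0!×0!) = 1/24
Σ = 1/24  ⇒  CG² = 192/5×1/24² = 1/15
CG = +√(1/15) = +0.258199

+√(1/15) = +0.258199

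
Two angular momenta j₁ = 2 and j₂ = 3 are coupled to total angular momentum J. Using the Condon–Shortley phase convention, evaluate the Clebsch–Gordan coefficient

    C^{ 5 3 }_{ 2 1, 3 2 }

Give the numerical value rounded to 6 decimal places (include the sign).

+0.730297

√[11·0!4!6!/11! · 3!1!5!1!8!2!] = √(276480)
  +(−1)^0/∏(0,0,1,5,3,1)! = 1/720  (running 1/720)
⟨..|..⟩ = √(276480)·(1/720) = +0.730297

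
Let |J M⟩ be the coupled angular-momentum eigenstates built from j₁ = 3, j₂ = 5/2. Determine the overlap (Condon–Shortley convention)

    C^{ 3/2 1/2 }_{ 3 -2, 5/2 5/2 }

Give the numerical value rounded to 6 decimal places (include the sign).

√[4·4!2!1!/8! · 1!5!5!0!2!1!] = √(960/7)
  +(−1)^4/∏(4,0,1,1,1,0)! = 1/24  (running 1/24)
⟨..|..⟩ = √(960/7)·(1/24) = +0.487950

+0.487950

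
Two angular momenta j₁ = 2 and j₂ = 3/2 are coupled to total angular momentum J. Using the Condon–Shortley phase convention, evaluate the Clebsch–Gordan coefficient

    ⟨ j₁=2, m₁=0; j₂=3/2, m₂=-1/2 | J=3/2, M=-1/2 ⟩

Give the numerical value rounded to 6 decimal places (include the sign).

−√(1/5) ≈ -0.447214

j₁+j₂−J=2  J+j₁−j₂=2  J−j₁+j₂=1  j₁+j₂+J+1=6
(j₁±m₁, j₂±m₂, J±M) = (2,2,1,2,1,2)
P² = 16/45
sum k=0..1:
  [0] +1/4 = 1/4
  [1] −1/1 = -1
S = -3/4
C² = P²·S² = 1/5 ; C = -0.447214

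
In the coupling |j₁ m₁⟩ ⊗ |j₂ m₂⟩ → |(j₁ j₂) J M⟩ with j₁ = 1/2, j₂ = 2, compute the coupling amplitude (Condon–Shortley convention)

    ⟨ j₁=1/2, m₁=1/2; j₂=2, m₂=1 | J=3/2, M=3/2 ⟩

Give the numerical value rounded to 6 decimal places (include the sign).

j₁+j₂−J=1  J+j₁−j₂=0  J−j₁+j₂=3  j₁+j₂+J+1=5
(j₁±m₁, j₂±m₂, J±M) = (1,0,3,1,3,0)
P² = 36/5
sum k=0..0:
  [0] +1/6 = 1/6
S = 1/6
C² = P²·S² = 1/5 ; C = +0.447214

+0.447214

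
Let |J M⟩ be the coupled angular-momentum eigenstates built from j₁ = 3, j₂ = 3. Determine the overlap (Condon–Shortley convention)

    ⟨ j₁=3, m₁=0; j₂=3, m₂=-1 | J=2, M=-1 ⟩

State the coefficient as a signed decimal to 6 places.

+√(1/42) ≈ +0.154303

triangle: 4!×2!×2!/9! = 96/362880
(j±m)!: 3!×3!×2!×4!×1!×3! = 10368
prefactor² = (2J+1)×Δ×N² = 96/7
  k=1: −1/(1!×3!×2!×1!×0!×1!) = -1/12
  k=2: +1/(2!×2!×1!×0!×1!×2!) = 1/8
Σ = 1/24  ⇒  CG² = 96/7×1/24² = 1/42
CG = +√(1/42) = +0.154303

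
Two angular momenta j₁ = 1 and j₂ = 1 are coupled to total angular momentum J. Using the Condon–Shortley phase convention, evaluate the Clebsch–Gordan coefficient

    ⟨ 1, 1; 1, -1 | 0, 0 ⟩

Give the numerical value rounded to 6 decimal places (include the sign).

+0.577350  (= +√(1/3))

j₁+j₂−J=2  J+j₁−j₂=0  J−j₁+j₂=0  j₁+j₂+J+1=3
(j₁±m₁, j₂±m₂, J±M) = (2,0,0,2,0,0)
P² = 4/3
sum k=0..0:
  [0] +1/2 = 1/2
S = 1/2
C² = P²·S² = 1/3 ; C = +0.577350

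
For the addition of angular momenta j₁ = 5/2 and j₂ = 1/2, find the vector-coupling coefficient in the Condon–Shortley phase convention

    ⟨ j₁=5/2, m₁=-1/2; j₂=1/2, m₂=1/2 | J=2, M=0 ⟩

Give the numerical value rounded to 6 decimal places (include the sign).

−√(1/2) = -0.707107

√[5·1!4!0!/6! · 2!3!1!0!2!2!] = √(8)
  +(−1)^1/∏(1,0,2,0,2,0)! = -1/4  (running -1/4)
⟨..|..⟩ = √(8)·(-1/4) = -0.707107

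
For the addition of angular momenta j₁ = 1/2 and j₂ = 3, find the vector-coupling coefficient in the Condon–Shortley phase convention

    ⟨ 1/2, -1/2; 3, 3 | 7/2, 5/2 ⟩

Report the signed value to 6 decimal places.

+√(1/7) = +0.377964

triangle: 0!×1!×6!/8! = 720/40320
(j±m)!: 0!×1!×6!×0!×6!×1! = 518400
prefactor² = (2J+1)×Δ×N² = 518400/7
  k=0: +1/(0!×0!×1!×6!×0!×0!) = 1/720
Σ = 1/720  ⇒  CG² = 518400/7×1/720² = 1/7
CG = +√(1/7) = +0.377964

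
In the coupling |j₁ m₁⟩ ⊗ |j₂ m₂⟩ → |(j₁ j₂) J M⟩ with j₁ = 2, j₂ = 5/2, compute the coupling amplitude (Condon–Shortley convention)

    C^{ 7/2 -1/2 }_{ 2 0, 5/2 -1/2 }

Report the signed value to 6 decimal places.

triangle: 1!·3!·4!/9! = 144/362880
(j±m)!: 2!·2!·2!·3!·3!·4! = 6912
prefactor² = (2J+1)·Δ·N² = 768/35
  k=0: +1/(0!·1!·2!·2!·1!·2!) = 1/8
  k=1: −1/(1!·0!·1!·1!·2!·3!) = -1/12
Σ = 1/24  ⇒  CG² = 768/35·1/24² = 4/105
CG = +√(4/105) = +0.195180

+√(4/105) = +0.195180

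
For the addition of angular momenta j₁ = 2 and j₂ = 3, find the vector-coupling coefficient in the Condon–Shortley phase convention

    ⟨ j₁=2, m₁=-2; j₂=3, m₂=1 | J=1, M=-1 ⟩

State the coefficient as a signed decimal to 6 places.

+√(1/35) ≈ +0.169031

j₁+j₂−J=4  J+j₁−j₂=0  J−j₁+j₂=2  j₁+j₂+J+1=7
(j₁±m₁, j₂±m₂, J±M) = (0,4,4,2,0,2)
P² = 2304/35
sum k=4..4:
  [4] +1/48 = 1/48
S = 1/48
C² = P²·S² = 1/35 ; C = +0.169031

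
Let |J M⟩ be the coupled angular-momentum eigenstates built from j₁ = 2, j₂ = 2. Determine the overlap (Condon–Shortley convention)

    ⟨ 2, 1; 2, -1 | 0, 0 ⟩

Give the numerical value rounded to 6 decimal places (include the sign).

j₁+j₂−J=4  J+j₁−j₂=0  J−j₁+j₂=0  j₁+j₂+J+1=5
(j₁±m₁, j₂±m₂, J±M) = (3,1,1,3,0,0)
P² = 36/5
sum k=1..1:
  [1] −1/6 = -1/6
S = -1/6
C² = P²·S² = 1/5 ; C = -0.447214

−√(1/5) ≈ -0.447214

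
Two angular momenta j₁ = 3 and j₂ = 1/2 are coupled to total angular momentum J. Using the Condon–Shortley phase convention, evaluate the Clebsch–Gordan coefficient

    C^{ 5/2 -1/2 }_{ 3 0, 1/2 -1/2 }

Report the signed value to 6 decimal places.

triangle: 1!×5!×0!/7! = 120/5040
(j±m)!: 3!×3!×0!×1!×2!×3! = 432
prefactor² = (2J+1)×Δ×N² = 432/7
  k=0: +1/(0!×1!×3!×0!×2!×0!) = 1/12
Σ = 1/12  ⇒  CG² = 432/7×1/12² = 3/7
CG = +√(3/7) = +0.654654

+0.654654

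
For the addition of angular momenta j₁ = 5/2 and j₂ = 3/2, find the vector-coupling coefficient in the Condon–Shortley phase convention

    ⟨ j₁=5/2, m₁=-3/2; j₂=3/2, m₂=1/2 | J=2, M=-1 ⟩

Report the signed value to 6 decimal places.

√[5·2!3!1!/7! · 1!4!2!1!1!3!] = √(24/7)
  +(−1)^1/∏(1,1,3,1,0,0)! = -1/6  (running -1/6)
  +(−1)^2/∏(2,0,2,0,1,1)! = 1/4  (running 1/12)
⟨..|..⟩ = √(24/7)·(1/12) = +0.154303

+√(1/42) ≈ +0.154303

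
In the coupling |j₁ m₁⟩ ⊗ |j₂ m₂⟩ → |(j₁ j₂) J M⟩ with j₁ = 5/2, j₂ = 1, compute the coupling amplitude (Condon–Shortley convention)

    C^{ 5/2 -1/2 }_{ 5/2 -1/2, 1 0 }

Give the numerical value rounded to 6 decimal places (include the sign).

−√(1/35) ≈ -0.169031

triangle: 1!×4!×1!/7! = 24/5040
(j±m)!: 2!×3!×1!×1!×2!×3! = 144
prefactor² = (2J+1)×Δ×N² = 144/35
  k=0: +1/(0!×1!×3!×1!×1!×0!) = 1/6
  k=1: −1/(1!×0!×2!×0!×2!×1!) = -1/4
Σ = -1/12  ⇒  CG² = 144/35×(-1/12)² = 1/35
CG = −√(1/35) = -0.169031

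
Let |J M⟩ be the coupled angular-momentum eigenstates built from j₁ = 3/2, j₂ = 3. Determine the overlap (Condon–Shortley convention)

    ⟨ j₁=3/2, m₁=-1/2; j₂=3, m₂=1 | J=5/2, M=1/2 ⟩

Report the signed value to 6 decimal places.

−√(1/70) ≈ -0.119523

√[6·2!1!4!/8! · 1!2!4!2!3!2!] = √(288/35)
  +(−1)^1/∏(1,1,1,3,0,1)! = -1/6  (running -1/6)
  +(−1)^2/∏(2,0,0,2,1,2)! = 1/8  (running -1/24)
⟨..|..⟩ = √(288/35)·(-1/24) = -0.119523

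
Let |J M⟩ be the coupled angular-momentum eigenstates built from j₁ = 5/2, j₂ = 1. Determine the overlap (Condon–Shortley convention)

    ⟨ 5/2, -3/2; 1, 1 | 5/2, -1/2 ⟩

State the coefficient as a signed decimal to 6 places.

j₁+j₂−J=1  J+j₁−j₂=4  J−j₁+j₂=1  j₁+j₂+J+1=7
(j₁±m₁, j₂±m₂, J±M) = (1,4,2,0,2,3)
P² = 576/35
sum k=1..1:
  [1] −1/6 = -1/6
S = -1/6
C² = P²·S² = 16/35 ; C = -0.676123

-0.676123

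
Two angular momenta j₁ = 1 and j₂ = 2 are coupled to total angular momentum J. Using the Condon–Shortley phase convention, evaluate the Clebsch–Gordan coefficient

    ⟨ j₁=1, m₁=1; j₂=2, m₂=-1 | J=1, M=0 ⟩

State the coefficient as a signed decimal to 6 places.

√[3·2!0!2!/5! · 2!0!1!3!1!1!] = √(6/5)
  +(−1)^0/∏(0,2,0,1,0,1)! = 1/2  (running 1/2)
⟨..|..⟩ = √(6/5)·(1/2) = +0.547723

+√(3/10) ≈ +0.547723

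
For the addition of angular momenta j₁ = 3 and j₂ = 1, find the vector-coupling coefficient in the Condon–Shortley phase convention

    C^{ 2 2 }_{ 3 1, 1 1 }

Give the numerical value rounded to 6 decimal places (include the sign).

triangle: 2!×4!×0!/7! = 48/5040
(j±m)!: 4!×2!×2!×0!×4!×0! = 2304
prefactor² = (2J+1)×Δ×N² = 768/7
  k=2: +1/(2!×0!×0!×0!×4!×0!) = 1/48
Σ = 1/48  ⇒  CG² = 768/7×1/48² = 1/21
CG = +√(1/21) = +0.218218

+0.218218  (= +√(1/21))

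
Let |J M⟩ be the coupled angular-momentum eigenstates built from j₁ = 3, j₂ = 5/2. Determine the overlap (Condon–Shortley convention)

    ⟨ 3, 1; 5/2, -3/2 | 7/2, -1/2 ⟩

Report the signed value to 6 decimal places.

√[8·2!4!3!/10! · 4!2!1!4!3!4!] = √(18432/175)
  +(−1)^0/∏(0,2,2,1,2,2)! = 1/16  (running 1/16)
  +(−1)^1/∏(1,1,1,0,3,3)! = -1/36  (running 5/144)
⟨..|..⟩ = √(18432/175)·(5/144) = +0.356348

+0.356348  (= +√(8/63))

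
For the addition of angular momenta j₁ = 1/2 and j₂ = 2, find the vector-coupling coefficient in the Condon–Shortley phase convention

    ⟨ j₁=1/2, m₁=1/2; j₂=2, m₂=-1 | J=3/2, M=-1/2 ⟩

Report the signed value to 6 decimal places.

√[4·1!0!3!/5! · 1!0!1!3!1!2!] = √(12/5)
  +(−1)^0/∏(0,1,0,1,0,2)! = 1/2  (running 1/2)
⟨..|..⟩ = √(12/5)·(1/2) = +0.774597

+√(3/5) ≈ +0.774597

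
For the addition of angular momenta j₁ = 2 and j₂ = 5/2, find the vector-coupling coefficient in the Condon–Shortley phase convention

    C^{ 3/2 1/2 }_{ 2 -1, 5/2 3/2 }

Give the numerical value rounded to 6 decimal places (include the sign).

+√(2/105) ≈ +0.138013

√[4·3!1!2!/7! · 1!3!4!1!2!1!] = √(96/35)
  +(−1)^2/∏(2,1,1,2,0,0)! = 1/4  (running 1/4)
  +(−1)^3/∏(3,0,0,1,1,1)! = -1/6  (running 1/12)
⟨..|..⟩ = √(96/35)·(1/12) = +0.138013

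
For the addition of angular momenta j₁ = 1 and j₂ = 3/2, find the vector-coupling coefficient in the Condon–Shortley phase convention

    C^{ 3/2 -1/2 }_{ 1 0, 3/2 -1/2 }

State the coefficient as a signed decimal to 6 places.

+0.258199  (= +√(1/15))

j₁+j₂−J=1  J+j₁−j₂=1  J−j₁+j₂=2  j₁+j₂+J+1=5
(j₁±m₁, j₂±m₂, J±M) = (1,1,1,2,1,2)
P² = 4/15
sum k=0..1:
  [0] +1/1 = 1
  [1] −1/2 = -1/2
S = 1/2
C² = P²·S² = 1/15 ; C = +0.258199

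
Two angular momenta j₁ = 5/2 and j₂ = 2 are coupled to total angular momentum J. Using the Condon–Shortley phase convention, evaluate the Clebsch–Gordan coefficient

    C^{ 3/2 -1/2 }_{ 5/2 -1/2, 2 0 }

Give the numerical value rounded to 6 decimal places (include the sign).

+√(2/35) ≈ +0.239046

√[4·3!2!1!/7! · 2!3!2!2!1!2!] = √(32/35)
  +(−1)^1/∏(1,2,2,1,0,0)! = -1/4  (running -1/4)
  +(−1)^2/∏(2,1,1,0,1,1)! = 1/2  (running 1/4)
⟨..|..⟩ = √(32/35)·(1/4) = +0.239046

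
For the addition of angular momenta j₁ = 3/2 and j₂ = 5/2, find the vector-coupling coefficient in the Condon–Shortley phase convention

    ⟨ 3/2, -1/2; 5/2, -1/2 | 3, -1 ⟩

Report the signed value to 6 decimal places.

triangle: 1!·2!·4!/8! = 48/40320
(j±m)!: 1!·2!·2!·3!·2!·4! = 1152
prefactor² = (2J+1)·Δ·N² = 48/5
  k=0: +1/(0!·1!·2!·2!·0!·2!) = 1/8
  k=1: −1/(1!·0!·1!·1!·1!·3!) = -1/6
Σ = -1/24  ⇒  CG² = 48/5·(-1/24)² = 1/60
CG = −√(1/60) = -0.129099

-0.129099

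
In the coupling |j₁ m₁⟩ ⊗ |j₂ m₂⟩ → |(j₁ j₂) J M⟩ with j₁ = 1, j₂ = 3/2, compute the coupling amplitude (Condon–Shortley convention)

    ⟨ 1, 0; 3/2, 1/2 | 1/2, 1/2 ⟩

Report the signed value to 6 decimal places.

j₁+j₂−J=2  J+j₁−j₂=0  J−j₁+j₂=1  j₁+j₂+J+1=4
(j₁±m₁, j₂±m₂, J±M) = (1,1,2,1,1,0)
P² = 1/3
sum k=1..1:
  [1] −1/1 = -1
S = -1
C² = P²·S² = 1/3 ; C = -0.577350

−√(1/3) = -0.577350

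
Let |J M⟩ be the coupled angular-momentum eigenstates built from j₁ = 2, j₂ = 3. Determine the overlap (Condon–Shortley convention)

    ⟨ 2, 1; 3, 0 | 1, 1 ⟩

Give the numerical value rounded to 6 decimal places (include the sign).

−√(3/35) ≈ -0.292770

triangle: 4!·0!·2!/7! = 48/5040
(j±m)!: 3!·1!·3!·3!·2!·0! = 432
prefactor² = (2J+1)·Δ·N² = 432/35
  k=1: −1/(1!·3!·0!·2!·0!·0!) = -1/12
Σ = -1/12  ⇒  CG² = 432/35·(-1/12)² = 3/35
CG = −√(3/35) = -0.292770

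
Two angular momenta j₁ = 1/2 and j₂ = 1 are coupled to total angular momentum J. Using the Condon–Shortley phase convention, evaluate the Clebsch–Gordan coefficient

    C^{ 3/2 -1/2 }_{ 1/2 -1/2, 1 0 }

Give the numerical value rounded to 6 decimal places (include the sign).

+√(2/3) = +0.816497

√[4·0!1!2!/4! · 0!1!1!1!1!2!] = √(2/3)
  +(−1)^0/∏(0,0,1,1,0,1)! = 1  (running 1)
⟨..|..⟩ = √(2/3)·(1) = +0.816497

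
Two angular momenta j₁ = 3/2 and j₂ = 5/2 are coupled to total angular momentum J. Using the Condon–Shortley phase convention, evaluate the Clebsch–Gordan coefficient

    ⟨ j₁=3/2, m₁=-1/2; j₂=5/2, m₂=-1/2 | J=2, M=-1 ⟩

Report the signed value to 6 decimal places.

√[5·2!1!3!/7! · 1!2!2!3!1!3!] = √(12/7)
  +(−1)^1/∏(1,1,1,1,0,2)! = -1/2  (running -1/2)
  +(−1)^2/∏(2,0,0,0,1,3)! = 1/12  (running -5/12)
⟨..|..⟩ = √(12/7)·(-5/12) = -0.545545

-0.545545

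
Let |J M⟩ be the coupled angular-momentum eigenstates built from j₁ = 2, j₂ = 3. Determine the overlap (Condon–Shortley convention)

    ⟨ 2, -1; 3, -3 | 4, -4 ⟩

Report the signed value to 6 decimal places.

triangle: 1!*3!*5!/10! = 720/3628800
(j±m)!: 1!*3!*0!*6!*0!*8! = 174182400
prefactor² = (2J+1)*Δ*N² = 311040
  k=0: +1/(0!*1!*3!*0!*0!*5!) = 1/720
Σ = 1/720  ⇒  CG² = 311040*1/720² = 3/5
CG = +√(3/5) = +0.774597

+√(3/5) ≈ +0.774597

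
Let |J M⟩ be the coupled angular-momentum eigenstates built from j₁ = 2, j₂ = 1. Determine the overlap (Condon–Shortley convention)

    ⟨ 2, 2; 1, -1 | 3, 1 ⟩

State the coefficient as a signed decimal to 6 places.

+√(1/15) ≈ +0.258199

√[7·0!4!2!/7! · 4!0!0!2!4!2!] = √(768/5)
  +(−1)^0/∏(0,0,0,0,4,2)! = 1/48  (running 1/48)
⟨..|..⟩ = √(768/5)·(1/48) = +0.258199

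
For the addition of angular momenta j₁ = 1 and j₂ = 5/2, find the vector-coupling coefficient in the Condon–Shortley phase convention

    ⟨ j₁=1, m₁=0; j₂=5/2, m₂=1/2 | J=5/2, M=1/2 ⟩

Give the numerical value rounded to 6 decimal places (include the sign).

−√(1/35) ≈ -0.169031

j₁+j₂−J=1  J+j₁−j₂=1  J−j₁+j₂=4  j₁+j₂+J+1=7
(j₁±m₁, j₂±m₂, J±M) = (1,1,3,2,3,2)
P² = 144/35
sum k=0..1:
  [0] +1/6 = 1/6
  [1] −1/4 = -1/4
S = -1/12
C² = P²·S² = 1/35 ; C = -0.169031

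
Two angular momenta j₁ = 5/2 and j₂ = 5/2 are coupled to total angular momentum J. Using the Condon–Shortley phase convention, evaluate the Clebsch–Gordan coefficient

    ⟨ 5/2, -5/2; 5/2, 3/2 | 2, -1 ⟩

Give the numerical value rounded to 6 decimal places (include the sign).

−√(5/14) = -0.597614

triangle: 3!*2!*2!/8! = 24/40320
(j±m)!: 0!*5!*4!*1!*1!*3! = 17280
prefactor² = (2J+1)*Δ*N² = 360/7
  k=3: −1/(3!*0!*2!*1!*0!*1!) = -1/12
Σ = -1/12  ⇒  CG² = 360/7*(-1/12)² = 5/14
CG = −√(5/14) = -0.597614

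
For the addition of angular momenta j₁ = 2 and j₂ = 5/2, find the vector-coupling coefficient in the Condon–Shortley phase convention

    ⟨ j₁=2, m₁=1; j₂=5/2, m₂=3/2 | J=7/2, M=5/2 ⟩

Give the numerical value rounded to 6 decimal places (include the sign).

−√(1/63) = -0.125988

triangle: 1!×3!×4!/9! = 144/362880
(j±m)!: 3!×1!×4!×1!×6!×1! = 103680
prefactor² = (2J+1)×Δ×N² = 2304/7
  k=0: +1/(0!×1!×1!×4!×2!×0!) = 1/48
  k=1: −1/(1!×0!×0!×3!×3!×1!) = -1/36
Σ = -1/144  ⇒  CG² = 2304/7×(-1/144)² = 1/63
CG = −√(1/63) = -0.125988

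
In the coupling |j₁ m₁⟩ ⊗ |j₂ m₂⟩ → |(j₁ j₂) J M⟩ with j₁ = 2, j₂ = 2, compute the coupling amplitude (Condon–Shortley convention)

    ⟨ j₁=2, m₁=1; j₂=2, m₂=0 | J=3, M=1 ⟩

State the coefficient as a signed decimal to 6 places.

+0.447214  (= +√(1/5))

triangle: 1!·3!·3!/8! = 36/40320
(j±m)!: 3!·1!·2!·2!·4!·2! = 1152
prefactor² = (2J+1)·Δ·N² = 36/5
  k=0: +1/(0!·1!·1!·2!·2!·1!) = 1/4
  k=1: −1/(1!·0!·0!·1!·3!·2!) = -1/12
Σ = 1/6  ⇒  CG² = 36/5·1/6² = 1/5
CG = +√(1/5) = +0.447214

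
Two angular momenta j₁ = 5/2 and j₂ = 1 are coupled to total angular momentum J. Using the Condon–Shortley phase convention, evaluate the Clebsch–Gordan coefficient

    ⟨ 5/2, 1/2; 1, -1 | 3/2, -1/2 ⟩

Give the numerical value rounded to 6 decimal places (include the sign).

triangle: 2!·3!·0!/6! = 12/720
(j±m)!: 3!·2!·0!·2!·1!·2! = 48
prefactor² = (2J+1)·Δ·N² = 16/5
  k=0: +1/(0!·2!·2!·0!·1!·0!) = 1/4
Σ = 1/4  ⇒  CG² = 16/5·1/4² = 1/5
CG = +√(1/5) = +0.447214

+√(1/5) ≈ +0.447214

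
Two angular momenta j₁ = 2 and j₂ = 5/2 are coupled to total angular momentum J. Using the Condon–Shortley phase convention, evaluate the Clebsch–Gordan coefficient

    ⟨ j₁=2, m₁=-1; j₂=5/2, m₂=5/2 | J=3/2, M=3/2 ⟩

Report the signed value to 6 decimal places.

−√(2/7) ≈ -0.534522

triangle: 3!×1!×2!/7! = 12/5040
(j±m)!: 1!×3!×5!×0!×3!×0! = 4320
prefactor² = (2J+1)×Δ×N² = 288/7
  k=3: −1/(3!×0!×0!×2!×1!×0!) = -1/12
Σ = -1/12  ⇒  CG² = 288/7×(-1/12)² = 2/7
CG = −√(2/7) = -0.534522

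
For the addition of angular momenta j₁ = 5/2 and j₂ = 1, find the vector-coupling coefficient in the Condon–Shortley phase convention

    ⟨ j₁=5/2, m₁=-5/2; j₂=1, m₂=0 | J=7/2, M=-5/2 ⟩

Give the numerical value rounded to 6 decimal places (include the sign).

triangle: 0!·5!·2!/8! = 240/40320
(j±m)!: 0!·5!·1!·1!·1!·6! = 86400
prefactor² = (2J+1)·Δ·N² = 28800/7
  k=0: +1/(0!·0!·5!·1!·0!·1!) = 1/120
Σ = 1/120  ⇒  CG² = 28800/7·1/120² = 2/7
CG = +√(2/7) = +0.534522

+√(2/7) = +0.534522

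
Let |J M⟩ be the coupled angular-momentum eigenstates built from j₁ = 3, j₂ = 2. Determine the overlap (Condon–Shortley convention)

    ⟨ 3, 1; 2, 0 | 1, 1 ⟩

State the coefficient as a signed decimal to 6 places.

+√(6/35) = +0.414039

j₁+j₂−J=4  J+j₁−j₂=2  J−j₁+j₂=0  j₁+j₂+J+1=7
(j₁±m₁, j₂±m₂, J±M) = (4,2,2,2,2,0)
P² = 384/35
sum k=2..2:
  [2] +1/8 = 1/8
S = 1/8
C² = P²·S² = 6/35 ; C = +0.414039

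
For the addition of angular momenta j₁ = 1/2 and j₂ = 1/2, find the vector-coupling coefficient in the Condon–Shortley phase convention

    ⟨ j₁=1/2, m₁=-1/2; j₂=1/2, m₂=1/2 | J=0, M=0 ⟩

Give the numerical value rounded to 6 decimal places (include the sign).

-0.707107  (= −√(1/2))

triangle: 1!*0!*0!/2! = 1/2
(j±m)!: 0!*1!*1!*0!*0!*0! = 1
prefactor² = (2J+1)*Δ*N² = 1/2
  k=1: −1/(1!*0!*0!*0!*0!*0!) = -1
Σ = -1  ⇒  CG² = 1/2*(-1)² = 1/2
CG = −√(1/2) = -0.707107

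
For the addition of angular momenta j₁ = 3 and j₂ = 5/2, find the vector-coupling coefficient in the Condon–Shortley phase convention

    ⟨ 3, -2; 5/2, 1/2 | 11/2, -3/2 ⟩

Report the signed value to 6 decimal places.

√[12·0!6!5!/12! · 1!5!3!2!4!7!] = √(4147200/11)
  +(−1)^0/∏(0,0,5,3,1,2)! = 1/1440  (running 1/1440)
⟨..|..⟩ = √(4147200/11)·(1/1440) = +0.426401

+0.426401  (= +√(2/11))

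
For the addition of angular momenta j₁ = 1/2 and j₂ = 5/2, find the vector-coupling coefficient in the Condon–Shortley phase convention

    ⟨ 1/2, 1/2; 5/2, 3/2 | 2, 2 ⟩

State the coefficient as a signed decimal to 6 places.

√[5·1!0!4!/6! · 1!0!4!1!4!0!] = √(96)
  +(−1)^0/∏(0,1,0,4,0,0)! = 1/24  (running 1/24)
⟨..|..⟩ = √(96)·(1/24) = +0.408248

+0.408248  (= +√(1/6))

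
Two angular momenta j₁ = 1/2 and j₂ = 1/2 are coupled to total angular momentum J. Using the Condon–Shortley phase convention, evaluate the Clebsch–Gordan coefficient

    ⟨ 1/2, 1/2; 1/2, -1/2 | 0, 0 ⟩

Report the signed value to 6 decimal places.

+0.707107  (= +√(1/2))

j₁+j₂−J=1  J+j₁−j₂=0  J−j₁+j₂=0  j₁+j₂+J+1=2
(j₁±m₁, j₂±m₂, J±M) = (1,0,0,1,0,0)
P² = 1/2
sum k=0..0:
  [0] +1/1 = 1
S = 1
C² = P²·S² = 1/2 ; C = +0.707107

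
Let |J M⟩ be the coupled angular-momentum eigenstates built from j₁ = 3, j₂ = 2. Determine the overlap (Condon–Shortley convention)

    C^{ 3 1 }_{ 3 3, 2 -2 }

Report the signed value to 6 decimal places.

triangle: 2!·4!·2!/9! = 96/362880
(j±m)!: 6!·0!·0!·4!·4!·2! = 829440
prefactor² = (2J+1)·Δ·N² = 1536
  k=0: +1/(0!·2!·0!·0!·4!·2!) = 1/96
Σ = 1/96  ⇒  CG² = 1536·1/96² = 1/6
CG = +√(1/6) = +0.408248

+√(1/6) = +0.408248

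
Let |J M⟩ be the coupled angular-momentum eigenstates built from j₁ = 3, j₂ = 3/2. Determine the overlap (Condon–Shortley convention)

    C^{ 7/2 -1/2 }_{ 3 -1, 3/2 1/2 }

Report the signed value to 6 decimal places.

√[8·1!5!2!/9! · 2!4!2!1!3!4!] = √(512/7)
  +(−1)^0/∏(0,1,4,2,1,0)! = 1/48  (running 1/48)
  +(−1)^1/∏(1,0,3,1,2,1)! = -1/12  (running -1/16)
⟨..|..⟩ = √(512/7)·(-1/16) = -0.534522

-0.534522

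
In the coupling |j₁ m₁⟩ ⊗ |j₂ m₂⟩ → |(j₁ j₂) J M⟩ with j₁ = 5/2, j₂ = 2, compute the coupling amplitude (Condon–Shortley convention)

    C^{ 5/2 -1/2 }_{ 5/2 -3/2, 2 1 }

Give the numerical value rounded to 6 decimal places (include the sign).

+√(6/35) = +0.414039

√[6·2!3!2!/8! · 1!4!3!1!2!3!] = √(216/35)
  +(−1)^1/∏(1,1,3,2,0,0)! = -1/12  (running -1/12)
  +(−1)^2/∏(2,0,2,1,1,1)! = 1/4  (running 1/6)
⟨..|..⟩ = √(216/35)·(1/6) = +0.414039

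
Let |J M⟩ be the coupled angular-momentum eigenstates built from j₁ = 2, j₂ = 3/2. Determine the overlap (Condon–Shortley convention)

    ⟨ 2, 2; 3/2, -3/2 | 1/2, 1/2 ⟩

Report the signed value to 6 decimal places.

+√(2/5) = +0.632456

j₁+j₂−J=3  J+j₁−j₂=1  J−j₁+j₂=0  j₁+j₂+J+1=5
(j₁±m₁, j₂±m₂, J±M) = (4,0,0,3,1,0)
P² = 72/5
sum k=0..0:
  [0] +1/6 = 1/6
S = 1/6
C² = P²·S² = 2/5 ; C = +0.632456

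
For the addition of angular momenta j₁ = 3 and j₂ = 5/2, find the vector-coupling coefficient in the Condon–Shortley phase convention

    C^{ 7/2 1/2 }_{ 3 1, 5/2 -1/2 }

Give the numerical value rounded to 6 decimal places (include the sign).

j₁+j₂−J=2  J+j₁−j₂=4  J−j₁+j₂=3  j₁+j₂+J+1=10
(j₁±m₁, j₂±m₂, J±M) = (4,2,2,3,4,3)
P² = 9216/175
sum k=0..2:
  [0] +1/16 = 1/16
  [1] −1/12 = -1/12
  [2] +1/288 = 1/288
S = -5/288
C² = P²·S² = 1/63 ; C = -0.125988

−√(1/63) ≈ -0.125988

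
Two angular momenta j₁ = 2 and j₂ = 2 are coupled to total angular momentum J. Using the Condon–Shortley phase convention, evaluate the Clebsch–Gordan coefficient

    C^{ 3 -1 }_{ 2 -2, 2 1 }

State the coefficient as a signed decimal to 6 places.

-0.547723

triangle: 1!·3!·3!/8! = 36/40320
(j±m)!: 0!·4!·3!·1!·2!·4! = 6912
prefactor² = (2J+1)·Δ·N² = 216/5
  k=1: −1/(1!·0!·3!·2!·0!·1!) = -1/12
Σ = -1/12  ⇒  CG² = 216/5·(-1/12)² = 3/10
CG = −√(3/10) = -0.547723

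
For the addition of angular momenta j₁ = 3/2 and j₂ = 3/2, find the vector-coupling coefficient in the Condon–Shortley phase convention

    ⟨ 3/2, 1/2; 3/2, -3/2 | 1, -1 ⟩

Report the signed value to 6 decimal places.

+√(3/10) ≈ +0.547723

j₁+j₂−J=2  J+j₁−j₂=1  J−j₁+j₂=1  j₁+j₂+J+1=5
(j₁±m₁, j₂±m₂, J±M) = (2,1,0,3,0,2)
P² = 6/5
sum k=0..0:
  [0] +1/2 = 1/2
S = 1/2
C² = P²·S² = 3/10 ; C = +0.547723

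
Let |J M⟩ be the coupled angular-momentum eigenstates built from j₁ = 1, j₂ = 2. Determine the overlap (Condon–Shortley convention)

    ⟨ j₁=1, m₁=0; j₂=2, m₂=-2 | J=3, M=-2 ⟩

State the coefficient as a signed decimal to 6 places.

√[7·0!2!4!/7! · 1!1!0!4!1!5!] = √(192)
  +(−1)^0/∏(0,0,1,0,1,4)! = 1/24  (running 1/24)
⟨..|..⟩ = √(192)·(1/24) = +0.577350

+√(1/3) ≈ +0.577350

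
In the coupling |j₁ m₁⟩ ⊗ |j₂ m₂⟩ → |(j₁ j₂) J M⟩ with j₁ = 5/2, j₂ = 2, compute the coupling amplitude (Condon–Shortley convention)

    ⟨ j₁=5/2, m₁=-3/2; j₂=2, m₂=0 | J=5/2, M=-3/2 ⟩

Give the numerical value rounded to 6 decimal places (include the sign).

-0.119523

√[6·2!3!2!/8! · 1!4!2!2!1!4!] = √(288/35)
  +(−1)^1/∏(1,1,3,1,0,1)! = -1/6  (running -1/6)
  +(−1)^2/∏(2,0,2,0,1,2)! = 1/8  (running -1/24)
⟨..|..⟩ = √(288/35)·(-1/24) = -0.119523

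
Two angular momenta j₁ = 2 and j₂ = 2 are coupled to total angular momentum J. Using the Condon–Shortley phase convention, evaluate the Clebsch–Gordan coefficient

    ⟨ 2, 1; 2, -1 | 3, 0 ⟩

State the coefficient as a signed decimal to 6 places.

triangle: 1!*3!*3!/8! = 36/40320
(j±m)!: 3!*1!*1!*3!*3!*3! = 1296
prefactor² = (2J+1)*Δ*N² = 81/10
  k=0: +1/(0!*1!*1!*1!*2!*2!) = 1/4
  k=1: −1/(1!*0!*0!*0!*3!*3!) = -1/36
Σ = 2/9  ⇒  CG² = 81/10*2/9² = 2/5
CG = +√(2/5) = +0.632456

+0.632456  (= +√(2/5))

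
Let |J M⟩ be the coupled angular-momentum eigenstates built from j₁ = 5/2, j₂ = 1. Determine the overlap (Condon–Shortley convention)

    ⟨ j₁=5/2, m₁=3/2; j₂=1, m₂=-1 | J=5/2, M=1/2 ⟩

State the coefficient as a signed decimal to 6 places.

+0.676123  (= +√(16/35))

√[6·1!4!1!/7! · 4!1!0!2!3!2!] = √(576/35)
  +(−1)^0/∏(0,1,1,0,3,1)! = 1/6  (running 1/6)
⟨..|..⟩ = √(576/35)·(1/6) = +0.676123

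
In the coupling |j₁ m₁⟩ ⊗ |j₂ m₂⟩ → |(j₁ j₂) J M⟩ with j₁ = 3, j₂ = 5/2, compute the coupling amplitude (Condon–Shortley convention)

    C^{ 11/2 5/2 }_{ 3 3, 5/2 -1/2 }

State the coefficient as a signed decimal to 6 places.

+0.246183

j₁+j₂−J=0  J+j₁−j₂=6  J−j₁+j₂=5  j₁+j₂+J+1=12
(j₁±m₁, j₂±m₂, J±M) = (6,0,2,3,8,3)
P² = 49766400/11
sum k=0..0:
  [0] +1/8640 = 1/8640
S = 1/8640
C² = P²·S² = 2/33 ; C = +0.246183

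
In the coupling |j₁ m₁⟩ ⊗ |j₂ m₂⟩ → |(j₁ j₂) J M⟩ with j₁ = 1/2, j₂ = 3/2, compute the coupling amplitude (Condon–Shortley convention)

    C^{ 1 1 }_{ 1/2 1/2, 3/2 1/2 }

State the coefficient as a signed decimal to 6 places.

+√(1/4) = +0.500000

j₁+j₂−J=1  J+j₁−j₂=0  J−j₁+j₂=2  j₁+j₂+J+1=4
(j₁±m₁, j₂±m₂, J±M) = (1,0,2,1,2,0)
P² = 1
sum k=0..0:
  [0] +1/2 = 1/2
S = 1/2
C² = P²·S² = 1/4 ; C = +0.500000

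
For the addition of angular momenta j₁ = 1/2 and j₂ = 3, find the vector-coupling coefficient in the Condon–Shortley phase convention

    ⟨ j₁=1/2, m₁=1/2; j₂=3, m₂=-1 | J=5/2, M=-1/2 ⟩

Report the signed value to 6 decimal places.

j₁+j₂−J=1  J+j₁−j₂=0  J−j₁+j₂=5  j₁+j₂+J+1=7
(j₁±m₁, j₂±m₂, J±M) = (1,0,2,4,2,3)
P² = 576/7
sum k=0..0:
  [0] +1/12 = 1/12
S = 1/12
C² = P²·S² = 4/7 ; C = +0.755929

+0.755929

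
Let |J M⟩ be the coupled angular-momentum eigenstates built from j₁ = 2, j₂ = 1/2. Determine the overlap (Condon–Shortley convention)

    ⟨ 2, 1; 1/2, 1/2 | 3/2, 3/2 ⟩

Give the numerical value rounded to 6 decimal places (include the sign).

j₁+j₂−J=1  J+j₁−j₂=3  J−j₁+j₂=0  j₁+j₂+J+1=5
(j₁±m₁, j₂±m₂, J±M) = (3,1,1,0,3,0)
P² = 36/5
sum k=1..1:
  [1] −1/6 = -1/6
S = -1/6
C² = P²·S² = 1/5 ; C = -0.447214

−√(1/5) ≈ -0.447214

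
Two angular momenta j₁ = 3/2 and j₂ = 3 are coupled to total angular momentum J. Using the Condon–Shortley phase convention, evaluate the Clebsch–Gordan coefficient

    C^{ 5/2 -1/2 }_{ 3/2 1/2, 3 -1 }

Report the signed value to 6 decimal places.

√[6·2!1!4!/8! · 2!1!2!4!2!3!] = √(288/35)
  +(−1)^0/∏(0,2,1,2,0,2)! = 1/8  (running 1/8)
  +(−1)^1/∏(1,1,0,1,1,3)! = -1/6  (running -1/24)
⟨..|..⟩ = √(288/35)·(-1/24) = -0.119523

−√(1/70) ≈ -0.119523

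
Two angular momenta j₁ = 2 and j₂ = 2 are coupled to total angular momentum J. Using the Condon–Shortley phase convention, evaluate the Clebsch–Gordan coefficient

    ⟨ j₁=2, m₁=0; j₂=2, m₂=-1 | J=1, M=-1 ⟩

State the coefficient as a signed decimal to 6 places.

-0.547723  (= −√(3/10))

triangle: 3!*1!*1!/6! = 6/720
(j±m)!: 2!*2!*1!*3!*0!*2! = 48
prefactor² = (2J+1)*Δ*N² = 6/5
  k=1: −1/(1!*2!*1!*0!*0!*1!) = -1/2
Σ = -1/2  ⇒  CG² = 6/5*(-1/2)² = 3/10
CG = −√(3/10) = -0.547723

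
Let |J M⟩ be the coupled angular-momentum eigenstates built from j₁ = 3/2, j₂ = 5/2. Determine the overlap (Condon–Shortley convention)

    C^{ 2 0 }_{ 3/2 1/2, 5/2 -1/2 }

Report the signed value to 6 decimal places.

√[5·2!1!3!/7! · 2!1!2!3!2!2!] = √(8/7)
  +(−1)^0/∏(0,2,1,2,0,1)! = 1/4  (running 1/4)
  +(−1)^1/∏(1,1,0,1,1,2)! = -1/2  (running -1/4)
⟨..|..⟩ = √(8/7)·(-1/4) = -0.267261

-0.267261  (= −√(1/14))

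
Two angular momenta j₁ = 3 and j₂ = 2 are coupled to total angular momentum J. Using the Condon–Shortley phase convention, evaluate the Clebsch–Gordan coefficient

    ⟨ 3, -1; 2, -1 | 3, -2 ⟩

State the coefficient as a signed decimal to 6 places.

triangle: 2!·4!·2!/9! = 96/362880
(j±m)!: 2!·4!·1!·3!·1!·5! = 34560
prefactor² = (2J+1)·Δ·N² = 64
  k=0: +1/(0!·2!·4!·1!·0!·1!) = 1/48
  k=1: −1/(1!·1!·3!·0!·1!·2!) = -1/12
Σ = -1/16  ⇒  CG² = 64·(-1/16)² = 1/4
CG = −√(1/4) = -0.500000

-0.500000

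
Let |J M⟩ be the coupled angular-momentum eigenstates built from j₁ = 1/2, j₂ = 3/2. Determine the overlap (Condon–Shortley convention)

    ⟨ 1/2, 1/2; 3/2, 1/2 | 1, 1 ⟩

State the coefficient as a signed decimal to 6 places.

triangle: 1!×0!×2!/4! = 2/24
(j±m)!: 1!×0!×2!×1!×2!×0! = 4
prefactor² = (2J+1)×Δ×N² = 1
  k=0: +1/(0!×1!×0!×2!×0!×0!) = 1/2
Σ = 1/2  ⇒  CG² = 1×1/2² = 1/4
CG = +√(1/4) = +0.500000

+√(1/4) = +0.500000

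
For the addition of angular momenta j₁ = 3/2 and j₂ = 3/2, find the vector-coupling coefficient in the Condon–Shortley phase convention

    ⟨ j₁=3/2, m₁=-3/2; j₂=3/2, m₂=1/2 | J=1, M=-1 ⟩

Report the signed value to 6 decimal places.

+√(3/10) ≈ +0.547723

j₁+j₂−J=2  J+j₁−j₂=1  J−j₁+j₂=1  j₁+j₂+J+1=5
(j₁±m₁, j₂±m₂, J±M) = (0,3,2,1,0,2)
P² = 6/5
sum k=2..2:
  [2] +1/2 = 1/2
S = 1/2
C² = P²·S² = 3/10 ; C = +0.547723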